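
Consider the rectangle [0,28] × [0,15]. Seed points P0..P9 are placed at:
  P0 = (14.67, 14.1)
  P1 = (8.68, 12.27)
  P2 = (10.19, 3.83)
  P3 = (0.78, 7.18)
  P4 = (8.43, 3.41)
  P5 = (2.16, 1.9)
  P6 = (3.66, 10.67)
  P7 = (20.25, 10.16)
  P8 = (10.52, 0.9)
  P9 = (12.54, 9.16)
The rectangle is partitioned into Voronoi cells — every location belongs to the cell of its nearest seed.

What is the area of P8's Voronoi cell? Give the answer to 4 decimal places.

Area of P8's cell: 29.7884

1. box [0,28]×[0,15]: [(0, 0) (28, 0) (28, 15) (0, 15)]
2. ⊥bis P8·P0 via (12.595,7.5): [(0, 11.4598) (0, 0) (28, 0) (28, 2.6568)]  |A|=197.6317
3. ⊥bis P8·P1 via (9.6,6.585): [(13.4986, 7.2159) (0, 5.0314) (0, 0) (28, 0) (28, 2.6568)]  |A|=154.2448
4. ⊥bis P8·P2 via (10.355,2.365): [(24.0293, 3.9051) (0, 1.1987) (0, 0) (28, 0) (28, 2.6568)]  |A|=74.3486
5. ⊥bis P8·P3 via (5.65,4.04): [(24.0293, 3.9051) (4.117, 1.6624) (3.0452, 0) (28, 0) (28, 2.6568)]  |A|=69.3498
6. ⊥bis P8·P4 via (9.475,2.155): [(24.0293, 3.9051) (9.629, 2.2832) (6.8869, 0) (28, 0) (28, 2.6568)]  |A|=60.715
7. ⊥bis P8·P5 via (6.34,1.4): [(24.0293, 3.9051) (9.629, 2.2832) (6.8869, 0) (28, 0) (28, 2.6568)]  |A|=60.715
8. ⊥bis P8·P6 via (7.09,5.785): [(24.0293, 3.9051) (9.629, 2.2832) (6.8869, 0) (28, 0) (28, 2.6568)]  |A|=60.715
9. ⊥bis P8·P7 via (15.385,5.53): [(17.6186, 3.1831) (9.629, 2.2832) (6.8869, 0) (20.6479, 0)]  |A|=29.7884
10. ⊥bis P8·P9 via (11.53,5.03): [(17.6186, 3.1831) (9.629, 2.2832) (6.8869, 0) (20.6479, 0)]  |A|=29.7884
11. canonical 4-gon: [(17.6186, 3.1831) (9.629, 2.2832) (6.8869, 0) (20.6479, 0)]
12. shoelace: 29.7884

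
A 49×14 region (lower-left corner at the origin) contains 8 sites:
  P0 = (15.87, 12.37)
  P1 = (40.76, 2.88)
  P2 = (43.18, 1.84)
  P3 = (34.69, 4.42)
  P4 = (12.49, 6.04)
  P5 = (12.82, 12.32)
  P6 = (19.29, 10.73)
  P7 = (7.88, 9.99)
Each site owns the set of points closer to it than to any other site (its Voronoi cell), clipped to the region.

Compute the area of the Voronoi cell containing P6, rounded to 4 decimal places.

Area of P6's cell: 119.3161

1. box [0,49]×[0,14]: [(0, 0) (49, 0) (49, 14) (0, 14)]
2. ⊥bis P6·P0 via (17.58,11.55): [(12.0414, 0) (49, 0) (49, 14) (18.7549, 14)]  |A|=470.4262
3. ⊥bis P6·P1 via (30.025,6.805): [(12.0414, 0) (27.5369, 0) (32.6557, 14) (18.7549, 14)]  |A|=205.7744
4. ⊥bis P6·P2 via (31.235,6.285): [(12.0414, 0) (27.5369, 0) (32.6557, 14) (18.7549, 14)]  |A|=205.7744
5. ⊥bis P6·P3 via (26.99,7.575): [(12.0414, 0) (23.8862, 0) (29.6226, 14) (18.7549, 14)]  |A|=158.9878
6. ⊥bis P6·P4 via (15.89,8.385): [(15.9916, 8.2377) (21.6732, 0) (23.8862, 0) (29.6226, 14) (18.7549, 14)]  |A|=119.3161
7. ⊥bis P6·P5 via (16.055,11.525): [(15.9916, 8.2377) (21.6732, 0) (23.8862, 0) (29.6226, 14) (18.7549, 14)]  |A|=119.3161
8. ⊥bis P6·P7 via (13.585,10.36): [(15.9916, 8.2377) (21.6732, 0) (23.8862, 0) (29.6226, 14) (18.7549, 14)]  |A|=119.3161
9. canonical 5-gon: [(15.9916, 8.2377) (21.6732, 0) (23.8862, 0) (29.6226, 14) (18.7549, 14)]
10. shoelace: 119.3161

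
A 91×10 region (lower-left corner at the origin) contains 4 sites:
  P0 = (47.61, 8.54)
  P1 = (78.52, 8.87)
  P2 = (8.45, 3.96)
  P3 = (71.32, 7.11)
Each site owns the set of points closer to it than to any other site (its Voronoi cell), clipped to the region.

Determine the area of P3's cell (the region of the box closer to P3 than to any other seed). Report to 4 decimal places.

1. box [0,91]×[0,10]: [(0, 0) (91, 0) (91, 10) (0, 10)]
2. ⊥bis P3·P0 via (59.465,7.825): [(58.9931, 0) (91, 0) (91, 10) (59.5962, 10)]  |A|=317.0538
3. ⊥bis P3·P1 via (74.92,7.99): [(58.9931, 0) (76.8731, 0) (74.4287, 10) (59.5962, 10)]  |A|=163.5627
4. ⊥bis P3·P2 via (39.885,5.535): [(58.9931, 0) (76.8731, 0) (74.4287, 10) (59.5962, 10)]  |A|=163.5627
5. canonical 4-gon: [(58.9931, 0) (76.8731, 0) (74.4287, 10) (59.5962, 10)]
6. shoelace: 163.5627

Area of P3's cell: 163.5627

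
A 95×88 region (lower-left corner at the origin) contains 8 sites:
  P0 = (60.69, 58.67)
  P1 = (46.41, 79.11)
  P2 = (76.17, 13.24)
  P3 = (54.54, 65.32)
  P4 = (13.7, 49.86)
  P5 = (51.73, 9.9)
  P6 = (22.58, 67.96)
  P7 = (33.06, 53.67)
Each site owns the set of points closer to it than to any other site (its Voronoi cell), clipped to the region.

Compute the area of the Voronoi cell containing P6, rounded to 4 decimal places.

1. box [0,95]×[0,88]: [(0, 0) (95, 0) (95, 88) (0, 88)]
2. ⊥bis P6·P0 via (41.635,63.315): [(0, 0) (26.2008, 0) (47.6524, 88) (0, 88)]  |A|=3249.5426
3. ⊥bis P6·P1 via (34.495,73.535): [(0, 0) (26.2008, 0) (40.8273, 60.0015) (27.7269, 88) (0, 88)]  |A|=2970.6
4. ⊥bis P6·P2 via (49.375,40.6): [(0, 0) (7.9189, 0) (31.9341, 23.5192) (40.8273, 60.0015) (27.7269, 88) (0, 88)]  |A|=2755.6117
5. ⊥bis P6·P3 via (38.56,66.64): [(0, 0) (7.9189, 0) (31.9341, 23.5192) (36.5685, 42.531) (38.4341, 65.1162) (27.7269, 88) (0, 88)]  |A|=2723.8157
6. ⊥bis P6·P4 via (18.14,58.91): [(0, 67.8096) (37.151, 49.583) (38.4341, 65.1162) (27.7269, 88) (0, 88)]  |A|=1005.4776
7. ⊥bis P6·P5 via (37.155,38.93): [(0, 67.8096) (37.151, 49.583) (38.4341, 65.1162) (27.7269, 88) (0, 88)]  |A|=1005.4776
8. ⊥bis P6·P7 via (27.82,60.815): [(0, 67.8096) (22.3836, 56.8281) (37.2208, 67.7094) (27.7269, 88) (0, 88)]  |A|=860.2981
9. canonical 5-gon: [(0, 67.8096) (22.3836, 56.8281) (37.2208, 67.7094) (27.7269, 88) (0, 88)]
10. shoelace: 860.2981

Area of P6's cell: 860.2981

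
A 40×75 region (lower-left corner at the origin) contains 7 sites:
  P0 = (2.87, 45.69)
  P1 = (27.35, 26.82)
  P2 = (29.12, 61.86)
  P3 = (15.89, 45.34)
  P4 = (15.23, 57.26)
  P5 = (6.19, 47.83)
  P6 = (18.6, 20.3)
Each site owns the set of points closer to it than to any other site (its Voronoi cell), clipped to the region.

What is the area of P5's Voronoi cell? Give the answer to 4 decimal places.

Area of P5's cell: 129.9897

1. box [0,40]×[0,75]: [(0, 0) (40, 0) (40, 75) (0, 75)]
2. ⊥bis P5·P0 via (4.53,46.76): [(0, 53.7879) (34.6705, 0) (40, 0) (40, 75) (0, 75)]  |A|=2067.5747
3. ⊥bis P5·P1 via (16.77,37.325): [(0, 53.7879) (13.0358, 33.5641) (40, 60.7208) (40, 75) (0, 75)]  |A|=1159.4892
4. ⊥bis P5·P2 via (17.655,54.845): [(0, 53.7879) (13.0358, 33.5641) (23.9502, 44.5564) (5.3229, 75) (0, 75)]  |A|=517.0534
5. ⊥bis P5·P3 via (11.04,46.585): [(0, 53.7879) (9.218, 39.4871) (14.4887, 60.0198) (5.3229, 75) (0, 75)]  |A|=325.8606
6. ⊥bis P5·P4 via (10.71,52.545): [(0, 62.8121) (0, 53.7879) (9.218, 39.4871) (12.2026, 51.1141)]  |A|=129.9897
7. ⊥bis P5·P6 via (12.395,34.065): [(0, 62.8121) (0, 53.7879) (9.218, 39.4871) (12.2026, 51.1141)]  |A|=129.9897
8. canonical 4-gon: [(0, 62.8121) (0, 53.7879) (9.218, 39.4871) (12.2026, 51.1141)]
9. shoelace: 129.9897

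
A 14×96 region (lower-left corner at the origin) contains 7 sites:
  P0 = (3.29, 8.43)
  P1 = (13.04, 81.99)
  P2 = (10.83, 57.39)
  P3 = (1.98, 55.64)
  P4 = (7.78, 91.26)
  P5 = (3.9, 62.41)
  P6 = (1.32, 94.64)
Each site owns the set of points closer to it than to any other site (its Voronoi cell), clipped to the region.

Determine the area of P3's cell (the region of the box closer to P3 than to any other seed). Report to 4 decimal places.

1. box [0,14]×[0,96]: [(0, 0) (14, 0) (14, 96) (0, 96)]
2. ⊥bis P3·P0 via (2.635,32.035): [(0, 31.9619) (14, 32.3504) (14, 96) (0, 96)]  |A|=893.8143
3. ⊥bis P3·P1 via (7.51,68.815): [(0, 71.9672) (0, 31.9619) (14, 32.3504) (14, 66.0909)]  |A|=516.2212
4. ⊥bis P3·P2 via (6.405,56.515): [(3.6526, 70.4341) (0, 71.9672) (0, 31.9619) (11.1987, 32.2726)]  |A|=287.9141
5. ⊥bis P3·P4 via (4.88,73.45): [(3.6526, 70.4341) (0, 71.9672) (0, 31.9619) (11.1987, 32.2726)]  |A|=287.9141
6. ⊥bis P3·P5 via (2.94,59.025): [(6.085, 58.1331) (0, 59.8588) (0, 31.9619) (11.1987, 32.2726)]  |A|=230.4729
7. ⊥bis P3·P6 via (1.65,75.14): [(6.085, 58.1331) (0, 59.8588) (0, 31.9619) (11.1987, 32.2726)]  |A|=230.4729
8. canonical 4-gon: [(6.085, 58.1331) (0, 59.8588) (0, 31.9619) (11.1987, 32.2726)]
9. shoelace: 230.4729

Area of P3's cell: 230.4729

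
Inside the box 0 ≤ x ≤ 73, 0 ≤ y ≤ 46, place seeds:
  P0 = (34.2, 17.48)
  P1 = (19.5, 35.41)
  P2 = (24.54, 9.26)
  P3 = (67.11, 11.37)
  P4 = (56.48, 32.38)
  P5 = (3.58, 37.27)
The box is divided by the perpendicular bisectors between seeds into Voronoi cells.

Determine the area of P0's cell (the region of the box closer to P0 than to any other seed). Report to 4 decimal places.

Area of P0's cell: 573.7668

1. box [0,73]×[0,46]: [(0, 0) (73, 0) (73, 46) (0, 46)]
2. ⊥bis P0·P1 via (26.85,26.445): [(0, 4.4319) (0, 0) (73, 0) (73, 46) (50.7018, 46)]  |A|=2304.2115
3. ⊥bis P0·P2 via (29.37,13.37): [(21.7807, 22.2889) (40.747, 0) (73, 0) (73, 46) (50.7018, 46)]  |A|=1801.845
4. ⊥bis P0·P3 via (50.655,14.425): [(21.7807, 22.2889) (40.747, 0) (47.9769, 0) (56.5171, 46) (50.7018, 46)]  |A|=847.2077
5. ⊥bis P0·P4 via (45.34,24.93): [(38.1378, 35.6994) (21.7807, 22.2889) (40.747, 0) (47.9769, 0) (51.0266, 16.4268)]  |A|=573.7668
6. ⊥bis P0·P5 via (18.89,27.375): [(38.1378, 35.6994) (21.7807, 22.2889) (40.747, 0) (47.9769, 0) (51.0266, 16.4268)]  |A|=573.7668
7. canonical 5-gon: [(38.1378, 35.6994) (21.7807, 22.2889) (40.747, 0) (47.9769, 0) (51.0266, 16.4268)]
8. shoelace: 573.7668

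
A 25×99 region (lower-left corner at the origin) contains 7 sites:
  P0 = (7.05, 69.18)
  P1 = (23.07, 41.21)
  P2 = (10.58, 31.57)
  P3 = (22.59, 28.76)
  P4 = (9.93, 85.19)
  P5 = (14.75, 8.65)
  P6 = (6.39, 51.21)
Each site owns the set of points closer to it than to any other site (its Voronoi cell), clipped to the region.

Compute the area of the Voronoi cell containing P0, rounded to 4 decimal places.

1. box [0,25]×[0,99]: [(0, 0) (25, 0) (25, 99) (0, 99)]
2. ⊥bis P0·P1 via (15.06,55.195): [(0, 46.5693) (25, 60.8882) (25, 99) (0, 99)]  |A|=1131.7814
3. ⊥bis P0·P2 via (8.815,50.375): [(0, 49.5476) (6.2192, 50.1314) (25, 60.8882) (25, 99) (0, 99)]  |A|=1122.52
4. ⊥bis P0·P3 via (14.82,48.97): [(0, 49.5476) (6.2192, 50.1314) (25, 60.8882) (25, 99) (0, 99)]  |A|=1122.52
5. ⊥bis P0·P4 via (8.49,77.185): [(0, 78.7122) (0, 49.5476) (6.2192, 50.1314) (25, 60.8882) (25, 74.2151)]  |A|=559.1112
6. ⊥bis P0·P5 via (10.9,38.915): [(0, 78.7122) (0, 49.5476) (6.2192, 50.1314) (25, 60.8882) (25, 74.2151)]  |A|=559.1112
7. ⊥bis P0·P6 via (6.72,60.195): [(0, 78.7122) (0, 60.4418) (22.7611, 59.6058) (25, 60.8882) (25, 74.2151)]  |A|=410.4959
8. canonical 5-gon: [(0, 78.7122) (0, 60.4418) (22.7611, 59.6058) (25, 60.8882) (25, 74.2151)]
9. shoelace: 410.4959

Area of P0's cell: 410.4959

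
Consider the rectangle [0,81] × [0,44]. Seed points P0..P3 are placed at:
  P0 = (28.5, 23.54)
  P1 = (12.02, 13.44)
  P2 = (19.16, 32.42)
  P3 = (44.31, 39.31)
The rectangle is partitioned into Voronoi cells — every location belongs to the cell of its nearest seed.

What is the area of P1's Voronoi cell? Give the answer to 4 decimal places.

Area of P1's cell: 608.0711

1. box [0,81]×[0,44]: [(0, 0) (81, 0) (81, 44) (0, 44)]
2. ⊥bis P1·P0 via (20.26,18.49): [(0, 0) (31.5919, 0) (4.6258, 44) (0, 44)]  |A|=796.7893
3. ⊥bis P1·P2 via (15.59,22.93): [(0, 28.7947) (0, 0) (31.5919, 0) (18.1228, 21.9772)]  |A|=608.0711
4. ⊥bis P1·P3 via (28.165,26.375): [(0, 28.7947) (0, 0) (31.5919, 0) (18.1228, 21.9772)]  |A|=608.0711
5. canonical 4-gon: [(0, 28.7947) (0, 0) (31.5919, 0) (18.1228, 21.9772)]
6. shoelace: 608.0711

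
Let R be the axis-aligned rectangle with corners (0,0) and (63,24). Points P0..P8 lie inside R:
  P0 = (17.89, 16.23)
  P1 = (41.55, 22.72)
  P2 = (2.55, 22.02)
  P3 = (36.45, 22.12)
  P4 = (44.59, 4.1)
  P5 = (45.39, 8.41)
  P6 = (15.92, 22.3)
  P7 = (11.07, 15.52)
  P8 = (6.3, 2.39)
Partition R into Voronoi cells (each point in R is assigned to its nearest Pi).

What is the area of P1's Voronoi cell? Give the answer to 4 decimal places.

1. box [0,63]×[0,24]: [(0, 0) (63, 0) (63, 24) (0, 24)]
2. ⊥bis P1·P0 via (29.72,19.475): [(35.062, 0) (63, 0) (63, 24) (28.4788, 24)]  |A|=749.5101
3. ⊥bis P1·P2 via (22.05,22.37): [(35.062, 0) (63, 0) (63, 24) (28.4788, 24)]  |A|=749.5101
4. ⊥bis P1·P3 via (39,22.42): [(41.6376, 0) (63, 0) (63, 24) (38.8141, 24)]  |A|=546.5788
5. ⊥bis P1·P4 via (43.07,13.41): [(40.1167, 12.9278) (63, 16.6639) (63, 24) (38.8141, 24)]  |A|=217.8323
6. ⊥bis P1·P5 via (43.47,15.565): [(39.9186, 14.612) (63, 20.8058) (63, 24) (38.8141, 24)]  |A|=150.3924
7. ⊥bis P1·P6 via (28.735,22.51): [(39.9186, 14.612) (63, 20.8058) (63, 24) (38.8141, 24)]  |A|=150.3924
8. ⊥bis P1·P7 via (26.31,19.12): [(39.9186, 14.612) (63, 20.8058) (63, 24) (38.8141, 24)]  |A|=150.3924
9. ⊥bis P1·P8 via (23.925,12.555): [(39.9186, 14.612) (63, 20.8058) (63, 24) (38.8141, 24)]  |A|=150.3924
10. canonical 4-gon: [(39.9186, 14.612) (63, 20.8058) (63, 24) (38.8141, 24)]
11. shoelace: 150.3924

Area of P1's cell: 150.3924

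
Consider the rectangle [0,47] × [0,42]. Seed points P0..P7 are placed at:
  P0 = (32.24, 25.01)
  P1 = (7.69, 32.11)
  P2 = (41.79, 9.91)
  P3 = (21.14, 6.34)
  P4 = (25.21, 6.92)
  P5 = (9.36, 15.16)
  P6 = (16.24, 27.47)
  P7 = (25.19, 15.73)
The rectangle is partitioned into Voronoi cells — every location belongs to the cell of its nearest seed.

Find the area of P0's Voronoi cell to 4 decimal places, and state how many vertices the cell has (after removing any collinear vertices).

1. box [0,47]×[0,42]: [(0, 0) (47, 0) (47, 42) (0, 42)]
2. ⊥bis P0·P1 via (19.965,28.56): [(11.7053, 0) (47, 0) (47, 42) (23.8519, 42)]  |A|=1227.2986
3. ⊥bis P0·P2 via (37.015,17.46): [(12.2195, 1.7781) (47, 23.775) (47, 42) (23.8519, 42)]  |A|=782.4668
4. ⊥bis P0·P3 via (26.69,15.675): [(17.772, 20.9771) (30.5572, 13.3758) (47, 23.775) (47, 42) (23.8519, 42)]  |A|=638.6317
5. ⊥bis P0·P4 via (28.725,15.965): [(17.772, 20.9771) (21.4413, 18.7955) (32.3957, 14.5385) (47, 23.775) (47, 42) (23.8519, 42)]  |A|=628.35
6. ⊥bis P0·P5 via (20.8,20.085): [(18.8344, 24.6507) (21.3255, 18.8644) (21.4413, 18.7955) (32.3957, 14.5385) (47, 23.775) (47, 42) (23.8519, 42)]  |A|=620.7006
7. ⊥bis P0·P6 via (24.24,26.24): [(23.0022, 18.189) (32.3957, 14.5385) (47, 23.775) (47, 42) (26.6631, 42)]  |A|=530.8393
8. ⊥bis P0·P7 via (28.715,20.37): [(23.8999, 24.028) (34.576, 15.9174) (47, 23.775) (47, 42) (26.6631, 42)]  |A|=485.5737
9. canonical 5-gon: [(23.8999, 24.028) (34.576, 15.9174) (47, 23.775) (47, 42) (26.6631, 42)]
10. shoelace: 485.5737

Area of P0's cell: 485.5737 (5 vertices)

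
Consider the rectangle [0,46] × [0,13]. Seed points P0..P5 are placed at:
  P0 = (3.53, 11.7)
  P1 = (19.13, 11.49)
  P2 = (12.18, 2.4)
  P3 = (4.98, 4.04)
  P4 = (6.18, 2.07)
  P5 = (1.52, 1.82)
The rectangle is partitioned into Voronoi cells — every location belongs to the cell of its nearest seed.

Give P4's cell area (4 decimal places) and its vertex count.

1. box [0,46]×[0,13]: [(0, 0) (46, 0) (46, 13) (0, 13)]
2. ⊥bis P4·P0 via (4.855,6.885): [(0, 5.549) (0, 0) (46, 0) (46, 13) (27.0767, 13)]  |A|=497.1257
3. ⊥bis P4·P1 via (12.655,6.78): [(11.2904, 8.6559) (0, 5.549) (0, 0) (17.5869, 0)]  |A|=107.4405
4. ⊥bis P4·P2 via (9.18,2.235): [(8.8636, 7.9881) (0, 5.549) (0, 0) (9.3029, 0)]  |A|=61.7483
5. ⊥bis P4·P3 via (5.58,3.055): [(9.0197, 5.1502) (0.5647, 0) (9.3029, 0)]  |A|=22.5019
6. ⊥bis P4·P5 via (3.85,1.945): [(9.0197, 5.1502) (3.8471, 1.9994) (3.9543, 0) (9.3029, 0)]  |A|=19.1132
7. canonical 4-gon: [(9.0197, 5.1502) (3.8471, 1.9994) (3.9543, 0) (9.3029, 0)]
8. shoelace: 19.1132

Area of P4's cell: 19.1132 (4 vertices)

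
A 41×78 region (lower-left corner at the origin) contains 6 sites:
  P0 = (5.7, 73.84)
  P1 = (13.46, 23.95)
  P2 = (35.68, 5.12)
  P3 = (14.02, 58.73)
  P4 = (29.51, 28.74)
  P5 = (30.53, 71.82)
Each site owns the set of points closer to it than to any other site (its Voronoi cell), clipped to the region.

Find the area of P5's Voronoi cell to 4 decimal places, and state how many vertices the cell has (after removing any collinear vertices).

Area of P5's cell: 472.2724 (5 vertices)

1. box [0,41]×[0,78]: [(0, 0) (41, 0) (41, 78) (0, 78)]
2. ⊥bis P5·P0 via (18.115,72.83): [(12.19, 0) (41, 0) (41, 78) (18.5356, 78)]  |A|=1999.6999
3. ⊥bis P5·P1 via (21.995,47.885): [(16.2522, 49.9328) (41, 41.108) (41, 78) (18.5356, 78)]  |A|=771.7536
4. ⊥bis P5·P2 via (33.105,38.47): [(16.2522, 49.9328) (41, 41.108) (41, 78) (18.5356, 78)]  |A|=771.7536
5. ⊥bis P5·P3 via (22.275,65.275): [(17.9447, 70.7367) (41, 41.6578) (41, 78) (18.5356, 78)]  |A|=500.5239
6. ⊥bis P5·P4 via (30.02,50.28): [(17.9447, 70.7367) (34.2431, 50.18) (41, 50.02) (41, 78) (18.5356, 78)]  |A|=472.2724
7. canonical 5-gon: [(17.9447, 70.7367) (34.2431, 50.18) (41, 50.02) (41, 78) (18.5356, 78)]
8. shoelace: 472.2724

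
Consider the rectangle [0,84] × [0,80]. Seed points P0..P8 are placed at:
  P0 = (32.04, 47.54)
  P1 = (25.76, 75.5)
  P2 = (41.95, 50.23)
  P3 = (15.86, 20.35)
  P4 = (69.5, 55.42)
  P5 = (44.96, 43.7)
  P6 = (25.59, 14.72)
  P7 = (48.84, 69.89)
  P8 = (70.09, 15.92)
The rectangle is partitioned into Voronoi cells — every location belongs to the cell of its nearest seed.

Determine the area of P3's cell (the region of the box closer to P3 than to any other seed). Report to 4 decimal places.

1. box [0,84]×[0,80]: [(0, 0) (84, 0) (84, 80) (0, 80)]
2. ⊥bis P3·P0 via (23.95,33.945): [(0, 48.197) (0, 0) (80.9935, 0)]  |A|=1951.8216
3. ⊥bis P3·P1 via (20.81,47.925): [(0, 48.197) (0, 0) (80.9935, 0)]  |A|=1951.8216
4. ⊥bis P3·P2 via (28.905,35.29): [(44.3447, 21.8087) (0, 48.197) (0, 0) (69.3215, 0)]  |A|=1824.545
5. ⊥bis P3·P4 via (42.68,37.885): [(64.9588, 3.8093) (44.3447, 21.8087) (0, 48.197) (0, 0) (67.4493, 0)]  |A|=1820.9793
6. ⊥bis P3·P5 via (30.41,32.025): [(33.3649, 28.3425) (0, 48.197) (0, 0) (56.107, 0)]  |A|=1599.1491
7. ⊥bis P3·P6 via (20.725,17.535): [(28.6142, 31.1695) (0, 48.197) (0, 0) (10.5788, 0)]  |A|=854.4276
8. ⊥bis P3·P7 via (32.35,45.12): [(28.6142, 31.1695) (0, 48.197) (0, 0) (10.5788, 0)]  |A|=854.4276
9. ⊥bis P3·P8 via (42.975,18.135): [(28.6142, 31.1695) (0, 48.197) (0, 0) (10.5788, 0)]  |A|=854.4276
10. canonical 4-gon: [(28.6142, 31.1695) (0, 48.197) (0, 0) (10.5788, 0)]
11. shoelace: 854.4276

Area of P3's cell: 854.4276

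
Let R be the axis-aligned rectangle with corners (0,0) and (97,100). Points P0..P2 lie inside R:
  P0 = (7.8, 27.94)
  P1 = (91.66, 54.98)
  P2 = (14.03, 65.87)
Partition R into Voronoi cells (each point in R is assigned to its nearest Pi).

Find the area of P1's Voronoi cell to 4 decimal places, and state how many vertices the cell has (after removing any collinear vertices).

1. box [0,97]×[0,100]: [(0, 0) (97, 0) (97, 100) (0, 100)]
2. ⊥bis P1·P0 via (49.73,41.46): [(63.0985, 0) (97, 0) (97, 100) (30.8542, 100)]  |A|=5002.3656
3. ⊥bis P1·P2 via (52.845,60.425): [(50.0468, 40.4776) (63.0985, 0) (97, 0) (97, 100) (58.3966, 100)]  |A|=4182.6715
4. canonical 5-gon: [(50.0468, 40.4776) (63.0985, 0) (97, 0) (97, 100) (58.3966, 100)]
5. shoelace: 4182.6715

Area of P1's cell: 4182.6715 (5 vertices)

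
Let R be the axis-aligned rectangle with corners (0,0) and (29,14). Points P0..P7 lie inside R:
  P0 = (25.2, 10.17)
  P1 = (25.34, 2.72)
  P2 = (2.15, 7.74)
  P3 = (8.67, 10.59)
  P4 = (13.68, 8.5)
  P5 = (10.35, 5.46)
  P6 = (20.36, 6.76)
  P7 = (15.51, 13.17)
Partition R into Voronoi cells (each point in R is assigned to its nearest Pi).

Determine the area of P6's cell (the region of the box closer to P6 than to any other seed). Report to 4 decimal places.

1. box [0,29]×[0,14]: [(0, 0) (29, 0) (29, 14) (0, 14)]
2. ⊥bis P6·P0 via (22.78,8.465): [(0, 0) (28.744, 0) (18.8803, 14) (0, 14)]  |A|=333.3702
3. ⊥bis P6·P1 via (22.85,4.74): [(0, 0) (19.0047, 0) (24.2171, 6.4252) (18.8803, 14) (0, 14)]  |A|=302.0818
4. ⊥bis P6·P2 via (11.255,7.25): [(10.8648, 0) (19.0047, 0) (24.2171, 6.4252) (18.8803, 14) (11.6183, 14)]  |A|=144.7001
5. ⊥bis P6·P3 via (14.515,8.675): [(11.6728, 0) (19.0047, 0) (24.2171, 6.4252) (18.8803, 14) (16.2596, 14)]  |A|=106.5547
6. ⊥bis P6·P4 via (17.02,7.63): [(15.0325, 0) (19.0047, 0) (24.2171, 6.4252) (18.8803, 14) (18.6793, 14)]  |A|=66.0992
7. ⊥bis P6·P5 via (15.355,6.11): [(15.7772, 2.8589) (16.1485, 0) (19.0047, 0) (24.2171, 6.4252) (18.8803, 14) (18.6793, 14)]  |A|=64.504
8. ⊥bis P6·P7 via (17.935,9.965): [(17.5529, 9.6759) (15.7772, 2.8589) (16.1485, 0) (19.0047, 0) (24.2171, 6.4252) (20.406, 11.8346)]  |A|=59.3335
9. canonical 6-gon: [(17.5529, 9.6759) (15.7772, 2.8589) (16.1485, 0) (19.0047, 0) (24.2171, 6.4252) (20.406, 11.8346)]
10. shoelace: 59.3335

Area of P6's cell: 59.3335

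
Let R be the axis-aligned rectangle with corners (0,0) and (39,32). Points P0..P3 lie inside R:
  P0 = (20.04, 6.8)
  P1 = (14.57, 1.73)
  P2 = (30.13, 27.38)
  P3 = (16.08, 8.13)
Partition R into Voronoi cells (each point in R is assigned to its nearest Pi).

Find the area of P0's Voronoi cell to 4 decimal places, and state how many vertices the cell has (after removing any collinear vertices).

1. box [0,39]×[0,32]: [(0, 0) (39, 0) (39, 32) (0, 32)]
2. ⊥bis P0·P1 via (17.305,4.265): [(0, 22.9353) (21.2581, 0) (39, 0) (39, 32) (0, 32)]  |A|=1004.2195
3. ⊥bis P0·P2 via (25.085,17.09): [(0, 29.3887) (0, 22.9353) (21.2581, 0) (39, 0) (39, 10.2677)]  |A|=529.5202
4. ⊥bis P0·P3 via (18.06,7.465): [(21.8288, 18.6864) (17.0703, 4.5182) (21.2581, 0) (39, 0) (39, 10.2677)]  |A|=294.3379
5. canonical 5-gon: [(21.8288, 18.6864) (17.0703, 4.5182) (21.2581, 0) (39, 0) (39, 10.2677)]
6. shoelace: 294.3379

Area of P0's cell: 294.3379 (5 vertices)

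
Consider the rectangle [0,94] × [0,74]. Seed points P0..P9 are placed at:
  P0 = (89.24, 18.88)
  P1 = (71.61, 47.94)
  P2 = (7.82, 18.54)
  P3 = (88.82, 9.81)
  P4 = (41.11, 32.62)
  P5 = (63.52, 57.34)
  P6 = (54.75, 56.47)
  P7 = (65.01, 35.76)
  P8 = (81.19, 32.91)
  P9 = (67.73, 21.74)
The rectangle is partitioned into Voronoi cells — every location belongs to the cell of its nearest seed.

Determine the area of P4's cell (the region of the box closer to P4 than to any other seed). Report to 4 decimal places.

1. box [0,94]×[0,74]: [(0, 0) (94, 0) (94, 74) (0, 74)]
2. ⊥bis P4·P0 via (65.175,25.75): [(0, 0) (57.824, 0) (78.9493, 74) (0, 74)]  |A|=5060.6095
3. ⊥bis P4·P1 via (56.36,40.28): [(0, 0) (57.824, 0) (64.6254, 23.8248) (39.4226, 74) (0, 74)]  |A|=4068.9799
4. ⊥bis P4·P2 via (24.465,25.58): [(35.2841, 0) (57.824, 0) (64.6254, 23.8248) (39.4226, 74) (3.9858, 74)]  |A|=2615.9963
5. ⊥bis P4·P3 via (64.965,21.215): [(35.2841, 0) (54.8222, 0) (62.2729, 15.584) (64.6254, 23.8248) (39.4226, 74) (3.9858, 74)]  |A|=2592.6063
6. ⊥bis P4·P5 via (52.315,44.98): [(35.2841, 0) (54.8222, 0) (62.2729, 15.584) (64.6254, 23.8248) (55.4073, 42.1766) (20.3036, 74) (3.9858, 74)]  |A|=2288.3915
7. ⊥bis P4·P6 via (47.93,44.545): [(6.3975, 68.2977) (35.2841, 0) (54.8222, 0) (62.2729, 15.584) (64.6254, 23.8248) (56.752, 39.4996)]  |A|=1872.4747
8. ⊥bis P4·P7 via (53.06,34.19): [(52.0058, 42.214) (6.3975, 68.2977) (35.2841, 0) (54.8222, 0) (56.9635, 4.4788)]  |A|=1644.6313
9. ⊥bis P4·P8 via (61.15,32.765): [(52.0058, 42.214) (6.3975, 68.2977) (35.2841, 0) (54.8222, 0) (56.9635, 4.4788)]  |A|=1644.6313
10. ⊥bis P4·P9 via (54.42,27.18): [(54.0878, 26.3671) (52.0058, 42.214) (6.3975, 68.2977) (35.2841, 0) (43.3111, 0)]  |A|=1462.9998
11. canonical 5-gon: [(54.0878, 26.3671) (52.0058, 42.214) (6.3975, 68.2977) (35.2841, 0) (43.3111, 0)]
12. shoelace: 1462.9998

Area of P4's cell: 1462.9998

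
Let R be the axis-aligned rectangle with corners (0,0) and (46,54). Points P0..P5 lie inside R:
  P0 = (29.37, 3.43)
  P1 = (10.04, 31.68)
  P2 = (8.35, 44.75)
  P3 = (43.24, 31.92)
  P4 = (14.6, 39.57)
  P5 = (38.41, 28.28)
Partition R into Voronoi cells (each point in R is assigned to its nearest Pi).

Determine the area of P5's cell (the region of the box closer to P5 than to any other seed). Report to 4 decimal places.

1. box [0,46]×[0,54]: [(0, 0) (46, 0) (46, 54) (0, 54)]
2. ⊥bis P5·P0 via (33.89,15.855): [(0, 28.1836) (46, 11.4496) (46, 54) (0, 54)]  |A|=1572.4367
3. ⊥bis P5·P1 via (24.225,29.98): [(23.0067, 19.8142) (46, 11.4496) (46, 54) (27.1037, 54)]  |A|=812.181
4. ⊥bis P5·P2 via (23.38,36.515): [(25.464, 40.3186) (23.0067, 19.8142) (46, 11.4496) (46, 54) (32.9601, 54)]  |A|=772.119
5. ⊥bis P5·P3 via (40.825,30.1): [(28.6886, 46.204) (25.464, 40.3186) (23.0067, 19.8142) (46, 11.4496) (46, 23.2332)]  |A|=454.9819
6. ⊥bis P5·P4 via (26.505,33.925): [(30.9221, 43.2404) (24.0865, 28.8246) (23.0067, 19.8142) (46, 11.4496) (46, 23.2332)]  |A|=414.2761
7. canonical 5-gon: [(30.9221, 43.2404) (24.0865, 28.8246) (23.0067, 19.8142) (46, 11.4496) (46, 23.2332)]
8. shoelace: 414.2761

Area of P5's cell: 414.2761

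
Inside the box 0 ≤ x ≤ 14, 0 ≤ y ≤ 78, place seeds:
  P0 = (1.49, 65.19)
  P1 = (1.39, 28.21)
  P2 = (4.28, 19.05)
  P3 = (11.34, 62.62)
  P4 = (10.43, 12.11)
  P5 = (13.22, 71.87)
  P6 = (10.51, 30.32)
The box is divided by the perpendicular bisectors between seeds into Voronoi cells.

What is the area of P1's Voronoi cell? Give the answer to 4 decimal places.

Area of P1's cell: 104.1753

1. box [0,14]×[0,78]: [(0, 0) (14, 0) (14, 78) (0, 78)]
2. ⊥bis P1·P0 via (1.44,46.7): [(0, 46.7039) (0, 0) (14, 0) (14, 46.666)]  |A|=653.5895
3. ⊥bis P1·P2 via (2.835,23.63): [(0, 46.7039) (0, 22.7356) (14, 27.1526) (14, 46.666)]  |A|=304.3726
4. ⊥bis P1·P3 via (6.365,45.415): [(1.9256, 46.6987) (0, 46.7039) (0, 22.7356) (14, 27.1526) (14, 43.2073)]  |A|=283.4913
5. ⊥bis P1·P4 via (5.91,20.16): [(1.9256, 46.6987) (0, 46.7039) (0, 22.7356) (14, 27.1526) (14, 43.2073)]  |A|=283.4913
6. ⊥bis P1·P5 via (7.305,50.04): [(1.9256, 46.6987) (0, 46.7039) (0, 22.7356) (14, 27.1526) (14, 43.2073)]  |A|=283.4913
7. ⊥bis P1·P6 via (5.95,29.265): [(1.9165, 46.6987) (0, 46.7039) (0, 22.7356) (6.9531, 24.9293)]  |A|=104.1753
8. canonical 4-gon: [(1.9165, 46.6987) (0, 46.7039) (0, 22.7356) (6.9531, 24.9293)]
9. shoelace: 104.1753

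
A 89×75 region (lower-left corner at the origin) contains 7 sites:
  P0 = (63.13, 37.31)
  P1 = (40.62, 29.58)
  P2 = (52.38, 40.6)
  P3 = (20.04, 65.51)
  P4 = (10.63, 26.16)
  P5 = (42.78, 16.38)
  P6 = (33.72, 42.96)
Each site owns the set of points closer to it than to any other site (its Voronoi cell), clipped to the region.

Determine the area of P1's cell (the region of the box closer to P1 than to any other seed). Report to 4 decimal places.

Area of P1's cell: 321.7243

1. box [0,89]×[0,75]: [(0, 0) (89, 0) (89, 75) (0, 75)]
2. ⊥bis P1·P0 via (51.875,33.445): [(0, 0) (63.3601, 0) (37.6049, 75) (0, 75)]  |A|=3786.1876
3. ⊥bis P1·P2 via (46.5,35.09): [(0, 0) (63.3601, 0) (54.0925, 26.9877) (9.1013, 75) (0, 75)]  |A|=3101.9273
4. ⊥bis P1·P3 via (30.33,47.545): [(0, 30.1726) (0, 0) (63.3601, 0) (54.0925, 26.9877) (33.2575, 49.2218)]  |A|=2239.196
5. ⊥bis P1·P4 via (25.625,27.87): [(23.8074, 43.809) (28.8032, 0) (63.3601, 0) (54.0925, 26.9877) (33.2575, 49.2218)]  |A|=1249.1115
6. ⊥bis P1·P5 via (41.7,22.98): [(23.8074, 43.809) (26.4669, 20.4873) (54.7362, 25.1132) (54.0925, 26.9877) (33.2575, 49.2218)]  |A|=520.2105
7. ⊥bis P1·P6 via (37.17,36.27): [(25.3615, 30.1804) (26.4669, 20.4873) (54.7362, 25.1132) (54.0925, 26.9877) (42.7148, 39.1294)]  |A|=321.7243
8. canonical 5-gon: [(25.3615, 30.1804) (26.4669, 20.4873) (54.7362, 25.1132) (54.0925, 26.9877) (42.7148, 39.1294)]
9. shoelace: 321.7243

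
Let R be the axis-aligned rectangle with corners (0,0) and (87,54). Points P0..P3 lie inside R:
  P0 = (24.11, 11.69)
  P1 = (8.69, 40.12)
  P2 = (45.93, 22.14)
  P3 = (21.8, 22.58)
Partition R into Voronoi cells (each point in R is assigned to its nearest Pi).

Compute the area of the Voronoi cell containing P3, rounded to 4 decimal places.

Area of P3's cell: 572.1401

1. box [0,87]×[0,54]: [(0, 0) (87, 0) (87, 54) (0, 54)]
2. ⊥bis P3·P0 via (22.955,17.135): [(0, 12.2658) (87, 30.7203) (87, 54) (0, 54)]  |A|=2828.1064
3. ⊥bis P3·P1 via (15.245,31.35): [(0, 19.9554) (0, 12.2658) (87, 30.7203) (87, 54) (45.5487, 54)]  |A|=2052.7625
4. ⊥bis P3·P2 via (33.865,22.36): [(34.2885, 45.5837) (0, 19.9554) (0, 12.2658) (33.8117, 19.4379)]  |A|=572.1401
5. canonical 4-gon: [(34.2885, 45.5837) (0, 19.9554) (0, 12.2658) (33.8117, 19.4379)]
6. shoelace: 572.1401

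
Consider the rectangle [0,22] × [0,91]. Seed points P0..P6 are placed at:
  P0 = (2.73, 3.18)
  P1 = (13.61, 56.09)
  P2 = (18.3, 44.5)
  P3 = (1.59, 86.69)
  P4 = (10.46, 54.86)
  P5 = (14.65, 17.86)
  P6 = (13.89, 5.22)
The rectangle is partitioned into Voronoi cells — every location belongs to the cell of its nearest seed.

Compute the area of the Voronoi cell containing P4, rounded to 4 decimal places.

1. box [0,22]×[0,91]: [(0, 0) (22, 0) (22, 91) (0, 91)]
2. ⊥bis P4·P0 via (6.595,29.02): [(0, 30.0064) (22, 26.7158) (22, 91) (0, 91)]  |A|=1378.0552
3. ⊥bis P4·P1 via (12.035,55.475): [(0, 86.2963) (0, 30.0064) (22, 26.7158) (22, 29.9549)]  |A|=654.8187
4. ⊥bis P4·P2 via (14.38,49.68): [(14.3166, 49.632) (0, 86.2963) (0, 38.7978)]  |A|=340.0075
5. ⊥bis P4·P3 via (6.025,70.775): [(14.3166, 49.632) (6.0572, 70.784) (0, 69.096) (0, 38.7978)]  |A|=287.9146
6. ⊥bis P4·P5 via (12.555,36.36): [(14.3166, 49.632) (6.0572, 70.784) (0, 69.096) (0, 38.7978)]  |A|=287.9146
7. ⊥bis P4·P6 via (12.175,30.04): [(14.3166, 49.632) (6.0572, 70.784) (0, 69.096) (0, 38.7978)]  |A|=287.9146
8. canonical 4-gon: [(14.3166, 49.632) (6.0572, 70.784) (0, 69.096) (0, 38.7978)]
9. shoelace: 287.9146

Area of P4's cell: 287.9146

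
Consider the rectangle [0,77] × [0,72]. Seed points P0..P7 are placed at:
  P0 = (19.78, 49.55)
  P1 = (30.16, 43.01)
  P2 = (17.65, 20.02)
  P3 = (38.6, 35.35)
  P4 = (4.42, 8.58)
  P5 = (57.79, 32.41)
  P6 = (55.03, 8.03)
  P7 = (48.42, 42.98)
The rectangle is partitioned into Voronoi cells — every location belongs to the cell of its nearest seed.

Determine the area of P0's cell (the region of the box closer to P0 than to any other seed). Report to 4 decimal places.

Area of P0's cell: 1081.7188

1. box [0,77]×[0,72]: [(0, 0) (77, 0) (77, 72) (0, 72)]
2. ⊥bis P0·P1 via (24.97,46.28): [(0, 6.6487) (41.1751, 72) (0, 72)]  |A|=1345.4224
3. ⊥bis P0·P2 via (18.715,34.785): [(0, 36.1349) (17.7704, 34.8531) (41.1751, 72) (0, 72)]  |A|=1083.4314
4. ⊥bis P0·P3 via (29.19,42.45): [(0, 36.1349) (17.7704, 34.8531) (41.1751, 72) (0, 72)]  |A|=1083.4314
5. ⊥bis P0·P4 via (12.1,29.065): [(0, 36.1349) (17.7704, 34.8531) (41.1751, 72) (0, 72)]  |A|=1083.4314
6. ⊥bis P0·P5 via (38.785,40.98): [(0, 36.1349) (17.7704, 34.8531) (41.1751, 72) (0, 72)]  |A|=1083.4314
7. ⊥bis P0·P6 via (37.405,28.79): [(0, 36.1349) (17.7704, 34.8531) (41.1751, 72) (0, 72)]  |A|=1083.4314
8. ⊥bis P0·P7 via (34.1,46.265): [(0, 36.1349) (17.7704, 34.8531) (39.3328, 69.0761) (40.0036, 72) (0, 72)]  |A|=1081.7188
9. canonical 5-gon: [(0, 36.1349) (17.7704, 34.8531) (39.3328, 69.0761) (40.0036, 72) (0, 72)]
10. shoelace: 1081.7188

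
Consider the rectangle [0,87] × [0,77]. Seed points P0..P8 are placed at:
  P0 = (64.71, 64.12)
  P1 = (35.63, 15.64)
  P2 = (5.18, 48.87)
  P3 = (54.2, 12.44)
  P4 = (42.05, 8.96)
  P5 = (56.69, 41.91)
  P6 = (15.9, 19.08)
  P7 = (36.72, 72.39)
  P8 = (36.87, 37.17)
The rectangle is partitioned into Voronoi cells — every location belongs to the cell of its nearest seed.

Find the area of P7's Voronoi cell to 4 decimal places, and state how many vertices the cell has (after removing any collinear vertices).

Area of P7's cell: 727.8043 (5 vertices)

1. box [0,87]×[0,77]: [(0, 0) (87, 0) (87, 77) (0, 77)]
2. ⊥bis P7·P0 via (50.715,68.255): [(0, 0) (30.5482, 0) (53.2988, 77) (0, 77)]  |A|=3228.1101
3. ⊥bis P7·P1 via (36.175,44.015): [(0, 44.7098) (43.5114, 43.8741) (53.2988, 77) (0, 77)]  |A|=1585.2808
4. ⊥bis P7·P2 via (20.95,60.63): [(33.2989, 44.0702) (43.5114, 43.8741) (53.2988, 77) (8.7426, 77)]  |A|=903.721
5. ⊥bis P7·P3 via (45.46,42.415): [(33.2989, 44.0702) (43.5114, 43.8741) (53.2988, 77) (8.7426, 77)]  |A|=903.721
6. ⊥bis P7·P4 via (39.385,40.675): [(33.2989, 44.0702) (43.5114, 43.8741) (53.2988, 77) (8.7426, 77)]  |A|=903.721
7. ⊥bis P7·P5 via (46.705,57.15): [(31.1467, 46.9564) (47.6089, 57.7422) (53.2988, 77) (8.7426, 77)]  |A|=797.1422
8. ⊥bis P7·P6 via (26.31,45.735): [(31.1467, 46.9564) (47.6089, 57.7422) (53.2988, 77) (8.7426, 77)]  |A|=797.1422
9. ⊥bis P7·P8 via (36.795,54.78): [(25.3488, 54.7313) (43.1289, 54.807) (47.6089, 57.7422) (53.2988, 77) (8.7426, 77)]  |A|=727.8043
10. canonical 5-gon: [(25.3488, 54.7313) (43.1289, 54.807) (47.6089, 57.7422) (53.2988, 77) (8.7426, 77)]
11. shoelace: 727.8043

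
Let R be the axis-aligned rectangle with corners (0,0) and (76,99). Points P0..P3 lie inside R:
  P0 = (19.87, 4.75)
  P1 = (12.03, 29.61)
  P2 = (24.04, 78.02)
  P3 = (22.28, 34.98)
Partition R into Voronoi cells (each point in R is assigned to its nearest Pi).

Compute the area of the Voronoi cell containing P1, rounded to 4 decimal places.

Area of P1's cell: 615.1417

1. box [0,76]×[0,99]: [(0, 0) (76, 0) (76, 99) (0, 99)]
2. ⊥bis P1·P0 via (15.95,17.18): [(0, 12.1499) (76, 36.1177) (76, 99) (0, 99)]  |A|=5689.8296
3. ⊥bis P1·P2 via (18.035,53.815): [(0, 58.2893) (0, 12.1499) (76, 36.1177) (76, 39.4345)]  |A|=1879.3338
4. ⊥bis P1·P3 via (17.155,32.295): [(4.0649, 57.2808) (0, 58.2893) (0, 12.1499) (23.7801, 19.6493)]  |A|=615.1417
5. canonical 4-gon: [(4.0649, 57.2808) (0, 58.2893) (0, 12.1499) (23.7801, 19.6493)]
6. shoelace: 615.1417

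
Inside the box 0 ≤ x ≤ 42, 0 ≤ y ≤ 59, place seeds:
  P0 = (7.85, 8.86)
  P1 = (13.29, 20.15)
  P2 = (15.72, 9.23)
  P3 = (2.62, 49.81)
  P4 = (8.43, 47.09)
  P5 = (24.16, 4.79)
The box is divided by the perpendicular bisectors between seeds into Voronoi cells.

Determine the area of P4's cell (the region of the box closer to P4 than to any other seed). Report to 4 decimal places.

Area of P4's cell: 872.1867

1. box [0,42]×[0,59]: [(0, 0) (42, 0) (42, 59) (0, 59)]
2. ⊥bis P4·P0 via (8.14,27.975): [(0, 28.0985) (42, 27.4613) (42, 59) (0, 59)]  |A|=1311.2443
3. ⊥bis P4·P1 via (10.86,33.62): [(0, 31.6608) (42, 39.2377) (42, 59) (0, 59)]  |A|=989.1309
4. ⊥bis P4·P2 via (12.075,28.16): [(0, 31.6608) (42, 39.2377) (42, 59) (0, 59)]  |A|=989.1309
5. ⊥bis P4·P3 via (5.525,48.45): [(0, 36.6484) (0, 31.6608) (42, 39.2377) (42, 59) (10.4641, 59)]  |A|=872.1867
6. ⊥bis P4·P5 via (16.295,25.94): [(0, 36.6484) (0, 31.6608) (42, 39.2377) (42, 59) (10.4641, 59)]  |A|=872.1867
7. canonical 5-gon: [(0, 36.6484) (0, 31.6608) (42, 39.2377) (42, 59) (10.4641, 59)]
8. shoelace: 872.1867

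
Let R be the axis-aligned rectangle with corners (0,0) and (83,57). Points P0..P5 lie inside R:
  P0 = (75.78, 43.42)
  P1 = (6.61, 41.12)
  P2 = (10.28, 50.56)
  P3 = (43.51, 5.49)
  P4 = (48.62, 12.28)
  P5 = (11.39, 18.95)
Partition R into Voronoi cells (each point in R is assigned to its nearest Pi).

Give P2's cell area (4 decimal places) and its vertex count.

Area of P2's cell: 646.7463 (5 vertices)

1. box [0,83]×[0,57]: [(0, 0) (83, 0) (83, 57) (0, 57)]
2. ⊥bis P2·P0 via (43.03,46.99): [(0, 0) (37.9077, 0) (44.1212, 57) (0, 57)]  |A|=2337.8236
3. ⊥bis P2·P1 via (8.445,45.84): [(0, 49.1232) (41.5036, 32.9878) (44.1212, 57) (0, 57)]  |A|=693.1828
4. ⊥bis P2·P3 via (26.895,28.025): [(0, 49.1232) (36.3457, 34.993) (42.1921, 39.3035) (44.1212, 57) (0, 57)]  |A|=676.2044
5. ⊥bis P2·P4 via (29.45,31.42): [(0, 49.1232) (33.9481, 35.9251) (42.7891, 44.78) (44.1212, 57) (0, 57)]  |A|=646.7463
6. ⊥bis P2·P5 via (10.835,34.755): [(0, 49.1232) (33.9481, 35.9251) (42.7891, 44.78) (44.1212, 57) (0, 57)]  |A|=646.7463
7. canonical 5-gon: [(0, 49.1232) (33.9481, 35.9251) (42.7891, 44.78) (44.1212, 57) (0, 57)]
8. shoelace: 646.7463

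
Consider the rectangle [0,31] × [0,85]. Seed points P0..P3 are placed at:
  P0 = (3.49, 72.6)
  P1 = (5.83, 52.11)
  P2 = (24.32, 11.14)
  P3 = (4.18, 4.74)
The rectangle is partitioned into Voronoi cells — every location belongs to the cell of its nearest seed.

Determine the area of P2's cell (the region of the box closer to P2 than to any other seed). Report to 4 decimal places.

1. box [0,31]×[0,85]: [(0, 0) (31, 0) (31, 85) (0, 85)]
2. ⊥bis P2·P0 via (13.905,41.87): [(0, 37.1573) (0, 0) (31, 0) (31, 47.6638)]  |A|=1314.7279
3. ⊥bis P2·P1 via (15.075,31.625): [(0, 24.8216) (0, 0) (31, 0) (31, 38.812)]  |A|=986.321
4. ⊥bis P2·P3 via (14.25,7.94): [(7.771, 28.3287) (16.7731, 0) (31, 0) (31, 38.812)]  |A|=652.2968
5. canonical 4-gon: [(7.771, 28.3287) (16.7731, 0) (31, 0) (31, 38.812)]
6. shoelace: 652.2968

Area of P2's cell: 652.2968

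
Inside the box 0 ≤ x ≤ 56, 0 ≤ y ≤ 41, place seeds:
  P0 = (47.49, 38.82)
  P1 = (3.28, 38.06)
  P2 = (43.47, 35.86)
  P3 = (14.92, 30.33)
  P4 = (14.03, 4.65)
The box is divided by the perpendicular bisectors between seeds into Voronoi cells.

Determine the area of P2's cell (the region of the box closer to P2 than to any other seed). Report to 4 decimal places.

1. box [0,56]×[0,41]: [(0, 0) (56, 0) (56, 41) (0, 41)]
2. ⊥bis P2·P0 via (45.48,37.34): [(0, 0) (56, 0) (56, 23.0527) (42.7851, 41) (0, 41)]  |A|=2177.4139
3. ⊥bis P2·P1 via (23.375,36.96): [(21.3518, 0) (56, 0) (56, 23.0527) (42.7851, 41) (23.5961, 41)]  |A|=1255.9807
4. ⊥bis P2·P3 via (29.195,33.095): [(35.6053, 0) (56, 0) (56, 23.0527) (42.7851, 41) (27.6638, 41)]  |A|=880.3956
5. ⊥bis P2·P4 via (28.75,20.255): [(32.3375, 16.8709) (50.2228, 0) (56, 0) (56, 23.0527) (42.7851, 41) (27.6638, 41)]  |A|=757.0908
6. canonical 6-gon: [(32.3375, 16.8709) (50.2228, 0) (56, 0) (56, 23.0527) (42.7851, 41) (27.6638, 41)]
7. shoelace: 757.0908

Area of P2's cell: 757.0908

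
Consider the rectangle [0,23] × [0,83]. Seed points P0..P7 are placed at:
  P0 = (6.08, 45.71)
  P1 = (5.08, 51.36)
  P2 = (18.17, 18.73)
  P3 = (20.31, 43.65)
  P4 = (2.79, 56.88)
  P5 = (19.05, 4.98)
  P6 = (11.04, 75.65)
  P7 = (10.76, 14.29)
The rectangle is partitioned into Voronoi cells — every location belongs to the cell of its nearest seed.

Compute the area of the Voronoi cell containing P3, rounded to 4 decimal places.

Area of P3's cell: 263.1930

1. box [0,23]×[0,83]: [(0, 0) (23, 0) (23, 83) (0, 83)]
2. ⊥bis P3·P0 via (13.195,44.68): [(6.7269, 0) (23, 0) (23, 83) (18.7424, 83)]  |A|=852.0242
3. ⊥bis P3·P1 via (12.695,47.505): [(13.968, 50.0196) (6.7269, 0) (23, 0) (23, 67.8611)]  |A|=713.4475
4. ⊥bis P3·P2 via (19.24,31.19): [(13.968, 50.0196) (11.3403, 31.8684) (23, 30.8671) (23, 67.8611)]  |A|=274.199
5. ⊥bis P3·P4 via (11.55,50.265): [(19.2628, 60.4788) (13.968, 50.0196) (11.3403, 31.8684) (23, 30.8671) (23, 65.4278)]  |A|=269.6523
6. ⊥bis P3·P5 via (19.68,24.315): [(19.2628, 60.4788) (13.968, 50.0196) (11.3403, 31.8684) (23, 30.8671) (23, 65.4278)]  |A|=269.6523
7. ⊥bis P3·P6 via (15.675,59.65): [(19.4663, 60.7483) (19.2628, 60.4788) (13.968, 50.0196) (11.3403, 31.8684) (23, 30.8671) (23, 61.772)]  |A|=263.193
8. ⊥bis P3·P7 via (15.535,28.97): [(19.4663, 60.7483) (19.2628, 60.4788) (13.968, 50.0196) (11.3403, 31.8684) (23, 30.8671) (23, 61.772)]  |A|=263.193
9. canonical 6-gon: [(19.4663, 60.7483) (19.2628, 60.4788) (13.968, 50.0196) (11.3403, 31.8684) (23, 30.8671) (23, 61.772)]
10. shoelace: 263.193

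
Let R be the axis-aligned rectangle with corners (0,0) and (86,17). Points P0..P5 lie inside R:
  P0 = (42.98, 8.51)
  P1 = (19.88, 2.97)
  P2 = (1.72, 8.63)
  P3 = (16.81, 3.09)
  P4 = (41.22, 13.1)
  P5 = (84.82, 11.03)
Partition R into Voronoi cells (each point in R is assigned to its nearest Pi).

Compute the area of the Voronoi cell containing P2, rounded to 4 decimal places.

1. box [0,86]×[0,17]: [(0, 0) (86, 0) (86, 17) (0, 17)]
2. ⊥bis P2·P0 via (22.35,8.57): [(0, 0) (22.3251, 0) (22.3745, 17) (0, 17)]  |A|=379.9465
3. ⊥bis P2·P1 via (10.8,5.8): [(0, 0) (8.9923, 0) (14.2907, 17) (0, 17)]  |A|=197.9058
4. ⊥bis P2·P3 via (9.265,5.86): [(0, 0) (7.1136, 0) (13.3548, 17) (0, 17)]  |A|=173.9818
5. ⊥bis P2·P4 via (21.47,10.865): [(0, 0) (7.1136, 0) (13.3548, 17) (0, 17)]  |A|=173.9818
6. ⊥bis P2·P5 via (43.27,9.83): [(0, 0) (7.1136, 0) (13.3548, 17) (0, 17)]  |A|=173.9818
7. canonical 4-gon: [(0, 0) (7.1136, 0) (13.3548, 17) (0, 17)]
8. shoelace: 173.9818

Area of P2's cell: 173.9818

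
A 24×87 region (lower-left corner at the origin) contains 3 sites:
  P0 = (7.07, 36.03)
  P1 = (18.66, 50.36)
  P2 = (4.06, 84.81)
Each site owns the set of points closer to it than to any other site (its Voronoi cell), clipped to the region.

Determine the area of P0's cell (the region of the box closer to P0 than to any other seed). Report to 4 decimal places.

1. box [0,24]×[0,87]: [(0, 0) (24, 0) (24, 87) (0, 87)]
2. ⊥bis P0·P1 via (12.865,43.195): [(0, 53.6001) (0, 0) (24, 0) (24, 34.1891)]  |A|=1053.4705
3. ⊥bis P0·P2 via (5.565,60.42): [(0, 53.6001) (0, 0) (24, 0) (24, 34.1891)]  |A|=1053.4705
4. canonical 4-gon: [(0, 53.6001) (0, 0) (24, 0) (24, 34.1891)]
5. shoelace: 1053.4705

Area of P0's cell: 1053.4705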